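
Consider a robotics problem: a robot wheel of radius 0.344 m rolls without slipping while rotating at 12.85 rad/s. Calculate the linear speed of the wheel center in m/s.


v = omega * r = 12.85 * 0.344 = 4.4204

4.4204 m/s


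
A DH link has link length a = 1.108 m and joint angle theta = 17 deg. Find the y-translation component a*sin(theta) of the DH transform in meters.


a*sin(theta) = 1.108*sin(17 deg) = 0.3239

0.3239 m


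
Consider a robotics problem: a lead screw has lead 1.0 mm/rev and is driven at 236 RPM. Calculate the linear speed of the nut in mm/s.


v = lead * (RPM/60) = 1.0*236/60 = 3.9333

3.9333 mm/s


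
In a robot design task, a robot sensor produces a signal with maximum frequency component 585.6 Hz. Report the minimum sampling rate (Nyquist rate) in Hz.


f_s,min = 2*f_max = 2*585.6 = 1171.2000

1171.2000 Hz


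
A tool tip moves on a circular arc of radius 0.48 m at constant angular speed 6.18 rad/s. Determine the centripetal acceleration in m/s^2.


a_c = omega^2 * r = 6.18^2 * 0.48 = 18.3324

18.3324 m/s^2


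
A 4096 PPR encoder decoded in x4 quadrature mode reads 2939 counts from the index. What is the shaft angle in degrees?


angle = counts * 360 / (PPR*4) = 2939 * 360 / 16384 = 64.5776

64.5776 degrees


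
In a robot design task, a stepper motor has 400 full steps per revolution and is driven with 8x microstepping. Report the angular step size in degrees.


step = 360/(400*8) = 360/3200 = 0.1125

0.1125 degrees


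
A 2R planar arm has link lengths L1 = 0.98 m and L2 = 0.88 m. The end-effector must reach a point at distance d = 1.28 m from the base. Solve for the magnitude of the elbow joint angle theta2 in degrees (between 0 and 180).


cos(th2) = (d^2 - L1^2 - L2^2)/(2*L1*L2) = (1.28^2 - 0.98^2 - 0.88^2)/(2*0.98*0.88) = -0.05589054
th2 = acos(-0.05589054) = 93.2040 deg

93.2040 degrees


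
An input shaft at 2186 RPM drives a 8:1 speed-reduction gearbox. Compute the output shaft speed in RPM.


omega_out = omega_in / N = 2186 / 8 = 273.2500

273.2500 RPM


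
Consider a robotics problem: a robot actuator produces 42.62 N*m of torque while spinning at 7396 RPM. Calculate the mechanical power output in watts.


omega = 7396 * 2*pi/60 = 774.507309 rad/s
P = tau * omega = 42.62 * 774.507309 = 33009.5015

33009.5015 W


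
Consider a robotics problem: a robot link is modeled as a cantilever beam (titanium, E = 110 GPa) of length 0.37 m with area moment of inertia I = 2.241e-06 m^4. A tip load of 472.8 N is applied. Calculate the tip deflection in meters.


delta = F*L^3/(3*E*I) = 472.8*0.37^3/(3*1.100e+11*2.241e-06)
      = 23.9487384/739530 = 3.2384e-05

3.2384e-05 m


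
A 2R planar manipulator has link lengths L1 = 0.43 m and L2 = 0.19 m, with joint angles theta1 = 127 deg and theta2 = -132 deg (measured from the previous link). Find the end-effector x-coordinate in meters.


x = L1*cos(th1) + L2*cos(th1+th2) = 0.43*cos(127 deg) + 0.19*cos(-5 deg) = -0.0695

-0.0695 m


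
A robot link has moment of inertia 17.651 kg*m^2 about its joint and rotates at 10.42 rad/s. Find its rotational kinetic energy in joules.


KE = (1/2)*I*omega^2 = 0.5*17.651*10.42^2 = 958.2410

958.2410 J


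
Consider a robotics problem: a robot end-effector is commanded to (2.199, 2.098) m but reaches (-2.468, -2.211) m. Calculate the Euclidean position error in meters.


dx = -2.468 - (2.199) = -4.6670, dy = -2.211 - (2.098) = -4.3090
err = sqrt(21.780889 + 18.567481) = 6.3520

6.3520 m


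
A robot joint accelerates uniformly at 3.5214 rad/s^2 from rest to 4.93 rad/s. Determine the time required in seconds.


t = delta_omega / alpha = 4.93 / 3.5214 = 1.4000

1.4000 s


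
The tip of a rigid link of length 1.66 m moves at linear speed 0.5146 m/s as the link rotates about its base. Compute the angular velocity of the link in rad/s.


omega = v / L = 0.5146 / 1.66 = 0.3100

0.3100 rad/s


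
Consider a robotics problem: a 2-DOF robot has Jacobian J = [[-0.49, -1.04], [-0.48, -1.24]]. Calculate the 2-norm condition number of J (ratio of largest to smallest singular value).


JJ^T eigenvalues: trace(JJ^T) = 3.0897, det(JJ^T) = det(J)^2 = 0.01175056
s_max^2 = (3.0897 + sqrt(9.49924385))/2 = 3.08589217
s_min^2 = (3.0897 - sqrt(9.49924385))/2 = 0.00380783
kappa = s_max/s_min = sqrt(3.08589217/0.00380783) = 28.4676

28.4676


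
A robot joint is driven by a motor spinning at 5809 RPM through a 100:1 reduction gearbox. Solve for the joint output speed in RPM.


omega_joint = omega_motor / N = 5809 / 100 = 58.0900

58.0900 RPM


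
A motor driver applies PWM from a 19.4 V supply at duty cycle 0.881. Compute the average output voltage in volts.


V_avg = V_supply * D = 19.4*0.881 = 17.0914

17.0914 V


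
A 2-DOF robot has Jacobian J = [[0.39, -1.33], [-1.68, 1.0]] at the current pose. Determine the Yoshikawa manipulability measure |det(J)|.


det(J) = 0.39*1.0 - (-1.33)*(-1.68) = -1.8444
|det(J)| = 1.8444

1.8444


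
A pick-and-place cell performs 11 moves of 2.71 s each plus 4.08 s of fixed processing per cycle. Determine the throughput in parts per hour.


T_cycle = 11*2.71 + 4.08 = 33.8900 s
rate = 3600/T = 106.2260

106.2260 parts/hour


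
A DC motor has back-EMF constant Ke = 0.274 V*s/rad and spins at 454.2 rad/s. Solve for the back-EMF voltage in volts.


V_emf = Ke * omega = 0.274*454.2 = 124.4508

124.4508 V


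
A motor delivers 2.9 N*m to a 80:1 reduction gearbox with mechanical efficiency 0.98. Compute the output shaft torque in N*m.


tau_out = tau_in * N * eta = 2.9 * 80 * 0.98 = 227.3600

227.3600 N*m


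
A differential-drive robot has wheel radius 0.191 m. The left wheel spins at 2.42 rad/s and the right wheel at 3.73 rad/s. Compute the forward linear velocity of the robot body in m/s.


v = r*(wR + wL)/2 = 0.191*(3.73 + 2.42)/2 = 0.5873

0.5873 m/s


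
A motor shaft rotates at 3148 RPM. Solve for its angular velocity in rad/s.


omega = 3148 * 2*pi/60 = 329.6578

329.6578 rad/s


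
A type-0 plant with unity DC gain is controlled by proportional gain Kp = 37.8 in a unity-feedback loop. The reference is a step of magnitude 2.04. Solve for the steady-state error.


e_ss = R/(1 + Kp) = 2.04/(1 + 37.8) = 2.04/38.8000 = 0.0526

0.0526


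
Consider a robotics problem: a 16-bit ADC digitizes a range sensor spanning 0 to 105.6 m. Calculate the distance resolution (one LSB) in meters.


res = range / 2^n = 105.6/2^16 = 105.6/65536 = 0.0016

0.0016 m


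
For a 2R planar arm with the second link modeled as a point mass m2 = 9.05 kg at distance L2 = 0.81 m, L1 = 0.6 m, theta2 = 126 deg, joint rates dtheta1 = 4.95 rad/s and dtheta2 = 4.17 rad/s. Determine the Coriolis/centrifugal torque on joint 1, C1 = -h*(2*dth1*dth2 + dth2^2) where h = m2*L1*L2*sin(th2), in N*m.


h = m2*L1*L2*sin(th2) = 9.05*0.6*0.81*sin(126 deg) = 3.558299
C1 = -h*(2*4.95*4.17 + 4.17^2) = -3.558299*58.6719 = -208.7722

-208.7722 N*m


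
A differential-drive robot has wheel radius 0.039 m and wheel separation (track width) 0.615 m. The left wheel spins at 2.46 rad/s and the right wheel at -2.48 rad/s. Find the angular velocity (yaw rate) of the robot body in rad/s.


omega = r*(wR - wL)/L = 0.039*(-2.48 - (2.46))/0.615 = -0.3133

-0.3133 rad/s


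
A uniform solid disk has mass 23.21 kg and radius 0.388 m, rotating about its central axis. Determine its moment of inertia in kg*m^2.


I = (1/2)*m*R^2 = 0.5*23.21*0.388^2 = 1.7471

1.7471 kg*m^2


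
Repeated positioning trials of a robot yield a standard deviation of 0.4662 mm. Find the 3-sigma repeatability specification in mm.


repeatability = 3*sigma = 3*0.4662 = 1.3986

1.3986 mm


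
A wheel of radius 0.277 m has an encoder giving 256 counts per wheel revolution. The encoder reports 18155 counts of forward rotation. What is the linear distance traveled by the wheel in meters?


revs = 18155/256 = 70.917969
d = revs * 2*pi*r = 70.917969 * 2*pi*0.277 = 123.4286

123.4286 m


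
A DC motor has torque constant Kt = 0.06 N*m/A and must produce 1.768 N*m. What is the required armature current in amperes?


I = tau / Kt = 1.768/0.06 = 29.4667

29.4667 A


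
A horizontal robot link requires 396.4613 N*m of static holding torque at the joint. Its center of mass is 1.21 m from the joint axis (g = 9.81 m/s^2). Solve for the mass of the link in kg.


m = tau / (g*L) = 396.4613 / (9.81 * 1.21) = 33.4000

33.4000 kg


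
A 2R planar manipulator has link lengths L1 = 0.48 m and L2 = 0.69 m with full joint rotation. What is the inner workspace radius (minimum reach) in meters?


r_min = |L1 - L2| = |0.48 - 0.69| = 0.2100

0.2100 m


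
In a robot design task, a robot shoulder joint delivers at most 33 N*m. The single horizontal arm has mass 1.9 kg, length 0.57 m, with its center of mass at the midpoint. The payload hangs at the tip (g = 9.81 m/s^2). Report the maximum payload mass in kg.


tau_arm = m_arm*g*(L/2) = 1.9*9.81*0.57/2 = 5.3121 N*m
tau_payload = tau_max - tau_arm = 33 - 5.3121 = 27.6879
m_payload = tau_payload / (g*L) = 27.6879 / (9.81*0.57) = 4.9516

4.9516 kg


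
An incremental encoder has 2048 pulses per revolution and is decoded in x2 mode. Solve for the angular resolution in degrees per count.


resolution = 360 / (PPR * 2) = 360 / 4096 = 0.0879

0.0879 degrees


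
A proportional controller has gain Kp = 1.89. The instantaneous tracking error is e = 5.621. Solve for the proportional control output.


u_P = Kp * e = 1.89 * 5.621 = 10.6237

10.6237


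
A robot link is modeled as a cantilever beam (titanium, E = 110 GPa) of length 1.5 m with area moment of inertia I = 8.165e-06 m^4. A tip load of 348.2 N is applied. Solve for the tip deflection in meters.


delta = F*L^3/(3*E*I) = 348.2*1.5^3/(3*1.100e+11*8.165e-06)
      = 1175.175/2694450 = 4.3615e-04

4.3615e-04 m


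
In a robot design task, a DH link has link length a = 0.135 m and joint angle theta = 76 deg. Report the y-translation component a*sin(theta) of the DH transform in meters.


a*sin(theta) = 0.135*sin(76 deg) = 0.1310

0.1310 m


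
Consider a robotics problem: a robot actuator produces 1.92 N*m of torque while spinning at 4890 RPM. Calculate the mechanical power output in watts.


omega = 4890 * 2*pi/60 = 512.079603 rad/s
P = tau * omega = 1.92 * 512.079603 = 983.1928

983.1928 W


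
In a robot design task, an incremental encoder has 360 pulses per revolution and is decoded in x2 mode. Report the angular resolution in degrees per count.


resolution = 360 / (PPR * 2) = 360 / 720 = 0.5000

0.5000 degrees


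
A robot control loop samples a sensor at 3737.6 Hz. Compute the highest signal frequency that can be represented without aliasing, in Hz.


f_max = f_s/2 = 3737.6/2 = 1868.8000

1868.8000 Hz


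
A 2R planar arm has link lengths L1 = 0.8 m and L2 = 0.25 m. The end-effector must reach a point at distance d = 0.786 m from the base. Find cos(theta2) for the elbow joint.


cos(th2) = (d^2 - L1^2 - L2^2)/(2*L1*L2) = (0.786^2 - 0.8^2 - 0.25^2)/(2*0.8*0.25) = -0.2118

-0.2118


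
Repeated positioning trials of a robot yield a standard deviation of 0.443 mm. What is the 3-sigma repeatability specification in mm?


repeatability = 3*sigma = 3*0.443 = 1.3290

1.3290 mm


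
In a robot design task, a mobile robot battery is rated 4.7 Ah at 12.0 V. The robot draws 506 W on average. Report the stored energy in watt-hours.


E = capacity * V = 4.7*12.0 = 56.4000

56.4000 Wh


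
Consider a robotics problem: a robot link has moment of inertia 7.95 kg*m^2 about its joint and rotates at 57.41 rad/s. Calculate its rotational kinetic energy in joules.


KE = (1/2)*I*omega^2 = 0.5*7.95*57.41^2 = 13101.2347

13101.2347 J


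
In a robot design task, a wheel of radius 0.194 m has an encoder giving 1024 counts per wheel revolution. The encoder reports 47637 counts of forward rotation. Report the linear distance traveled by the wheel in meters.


revs = 47637/1024 = 46.520508
d = revs * 2*pi*r = 46.520508 * 2*pi*0.194 = 56.7056

56.7056 m


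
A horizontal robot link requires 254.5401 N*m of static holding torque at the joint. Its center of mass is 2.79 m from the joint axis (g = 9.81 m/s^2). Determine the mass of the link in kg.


m = tau / (g*L) = 254.5401 / (9.81 * 2.79) = 9.3000

9.3000 kg


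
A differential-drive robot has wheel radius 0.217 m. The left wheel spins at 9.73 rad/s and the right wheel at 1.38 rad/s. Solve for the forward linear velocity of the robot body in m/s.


v = r*(wR + wL)/2 = 0.217*(1.38 + 9.73)/2 = 1.2054

1.2054 m/s


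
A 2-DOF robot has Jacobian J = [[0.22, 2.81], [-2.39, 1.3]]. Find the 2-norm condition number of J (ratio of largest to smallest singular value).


JJ^T eigenvalues: trace(JJ^T) = 15.3466, det(JJ^T) = det(J)^2 = 49.02660361
s_max^2 = (15.3466 + sqrt(39.41171712))/2 = 10.81223760
s_min^2 = (15.3466 - sqrt(39.41171712))/2 = 4.53436240
kappa = s_max/s_min = sqrt(10.81223760/4.53436240) = 1.5442

1.5442


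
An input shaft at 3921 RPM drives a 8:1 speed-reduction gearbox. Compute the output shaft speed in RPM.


omega_out = omega_in / N = 3921 / 8 = 490.1250

490.1250 RPM


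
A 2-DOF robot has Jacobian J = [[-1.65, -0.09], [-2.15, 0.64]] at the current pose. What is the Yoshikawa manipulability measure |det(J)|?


det(J) = -1.65*0.64 - (-0.09)*(-2.15) = -1.2495
|det(J)| = 1.2495

1.2495


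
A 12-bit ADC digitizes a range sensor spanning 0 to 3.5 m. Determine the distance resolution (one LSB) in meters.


res = range / 2^n = 3.5/2^12 = 3.5/4096 = 8.5449e-04

8.5449e-04 m


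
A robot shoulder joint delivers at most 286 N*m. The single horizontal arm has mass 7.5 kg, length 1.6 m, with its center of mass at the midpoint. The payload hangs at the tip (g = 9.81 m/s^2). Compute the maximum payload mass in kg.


tau_arm = m_arm*g*(L/2) = 7.5*9.81*1.6/2 = 58.8600 N*m
tau_payload = tau_max - tau_arm = 286 - 58.8600 = 227.1400
m_payload = tau_payload / (g*L) = 227.1400 / (9.81*1.6) = 14.4712

14.4712 kg


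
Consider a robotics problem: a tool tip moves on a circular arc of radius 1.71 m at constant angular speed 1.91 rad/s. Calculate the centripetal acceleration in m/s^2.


a_c = omega^2 * r = 1.91^2 * 1.71 = 6.2383

6.2383 m/s^2


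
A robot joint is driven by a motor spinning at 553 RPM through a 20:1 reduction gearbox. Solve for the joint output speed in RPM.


omega_joint = omega_motor / N = 553 / 20 = 27.6500

27.6500 RPM


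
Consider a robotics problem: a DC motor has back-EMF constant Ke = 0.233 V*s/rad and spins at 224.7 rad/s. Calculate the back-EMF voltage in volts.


V_emf = Ke * omega = 0.233*224.7 = 52.3551

52.3551 V


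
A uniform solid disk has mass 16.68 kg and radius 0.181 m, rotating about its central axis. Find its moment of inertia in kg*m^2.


I = (1/2)*m*R^2 = 0.5*16.68*0.181^2 = 0.2732

0.2732 kg*m^2


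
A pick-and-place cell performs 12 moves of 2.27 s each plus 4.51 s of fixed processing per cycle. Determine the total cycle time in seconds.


T = 12*2.27 + 4.51 = 31.7500

31.7500 s


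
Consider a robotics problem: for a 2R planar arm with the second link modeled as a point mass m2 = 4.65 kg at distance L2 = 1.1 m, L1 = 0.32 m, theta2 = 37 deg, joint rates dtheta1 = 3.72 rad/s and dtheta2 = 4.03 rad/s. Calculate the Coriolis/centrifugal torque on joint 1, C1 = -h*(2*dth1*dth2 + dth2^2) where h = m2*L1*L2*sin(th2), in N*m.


h = m2*L1*L2*sin(th2) = 4.65*0.32*1.1*sin(37 deg) = 0.985051
C1 = -h*(2*3.72*4.03 + 4.03^2) = -0.985051*46.2241 = -45.5331

-45.5331 N*m


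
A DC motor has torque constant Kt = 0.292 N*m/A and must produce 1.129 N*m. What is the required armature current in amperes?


I = tau / Kt = 1.129/0.292 = 3.8664

3.8664 A


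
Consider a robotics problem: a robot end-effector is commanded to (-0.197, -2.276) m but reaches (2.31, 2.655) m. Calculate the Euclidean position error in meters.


dx = 2.31 - (-0.197) = 2.5070, dy = 2.655 - (-2.276) = 4.9310
err = sqrt(6.285049 + 24.314761) = 5.5317

5.5317 m


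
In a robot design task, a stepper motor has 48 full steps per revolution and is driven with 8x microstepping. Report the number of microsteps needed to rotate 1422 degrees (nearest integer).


step_size = 360/(48*8) = 360/384 = 0.937500 deg
n = 1422/(360/384) = 1422*384/360 = 1516.8000 -> 1517

1517 steps


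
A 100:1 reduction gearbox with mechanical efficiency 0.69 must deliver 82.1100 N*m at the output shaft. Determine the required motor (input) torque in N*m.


tau_in = tau_out / (N * eta) = 82.1100 / (100 * 0.69) = 1.1900

1.1900 N*m


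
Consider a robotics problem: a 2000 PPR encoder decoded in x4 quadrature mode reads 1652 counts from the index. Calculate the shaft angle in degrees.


angle = counts * 360 / (PPR*4) = 1652 * 360 / 8000 = 74.3400

74.3400 degrees


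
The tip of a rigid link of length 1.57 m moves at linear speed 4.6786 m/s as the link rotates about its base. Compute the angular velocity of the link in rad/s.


omega = v / L = 4.6786 / 1.57 = 2.9800

2.9800 rad/s


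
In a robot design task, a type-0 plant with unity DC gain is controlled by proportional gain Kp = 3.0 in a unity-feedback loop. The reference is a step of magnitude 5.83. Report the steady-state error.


e_ss = R/(1 + Kp) = 5.83/(1 + 3.0) = 5.83/4.0000 = 1.4575

1.4575


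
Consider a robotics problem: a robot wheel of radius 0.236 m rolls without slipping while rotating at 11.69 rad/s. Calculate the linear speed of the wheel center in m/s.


v = omega * r = 11.69 * 0.236 = 2.7588

2.7588 m/s


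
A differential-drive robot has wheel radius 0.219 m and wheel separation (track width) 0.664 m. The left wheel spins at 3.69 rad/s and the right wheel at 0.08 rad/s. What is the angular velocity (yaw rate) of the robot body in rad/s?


omega = r*(wR - wL)/L = 0.219*(0.08 - (3.69))/0.664 = -1.1906

-1.1906 rad/s


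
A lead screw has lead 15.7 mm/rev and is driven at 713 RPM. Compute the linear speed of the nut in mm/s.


v = lead * (RPM/60) = 15.7*713/60 = 186.5683

186.5683 mm/s


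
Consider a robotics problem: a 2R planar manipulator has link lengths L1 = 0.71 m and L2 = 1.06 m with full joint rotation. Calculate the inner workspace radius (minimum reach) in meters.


r_min = |L1 - L2| = |0.71 - 1.06| = 0.3500

0.3500 m


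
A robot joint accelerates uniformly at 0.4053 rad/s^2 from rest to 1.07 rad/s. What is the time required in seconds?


t = delta_omega / alpha = 1.07 / 0.4053 = 2.6400

2.6400 s


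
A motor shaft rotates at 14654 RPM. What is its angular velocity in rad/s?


omega = 14654 * 2*pi/60 = 1534.5633

1534.5633 rad/s


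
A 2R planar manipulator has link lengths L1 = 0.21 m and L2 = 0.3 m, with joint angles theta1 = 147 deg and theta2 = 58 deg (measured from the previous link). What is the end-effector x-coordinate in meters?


x = L1*cos(th1) + L2*cos(th1+th2) = 0.21*cos(147 deg) + 0.3*cos(205 deg) = -0.4480

-0.4480 m


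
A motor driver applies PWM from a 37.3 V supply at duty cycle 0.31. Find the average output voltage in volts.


V_avg = V_supply * D = 37.3*0.31 = 11.5630

11.5630 V


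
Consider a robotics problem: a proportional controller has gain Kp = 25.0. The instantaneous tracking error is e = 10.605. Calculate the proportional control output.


u_P = Kp * e = 25.0 * 10.605 = 265.1250

265.1250


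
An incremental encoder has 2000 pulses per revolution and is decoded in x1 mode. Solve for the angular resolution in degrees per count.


resolution = 360 / (PPR * 1) = 360 / 2000 = 0.1800

0.1800 degrees


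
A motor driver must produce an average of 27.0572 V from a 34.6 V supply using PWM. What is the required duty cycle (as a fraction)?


D = V_avg/V_supply = 27.0572/34.6 = 0.7820

0.7820


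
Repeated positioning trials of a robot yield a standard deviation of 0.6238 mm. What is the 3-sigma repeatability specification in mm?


repeatability = 3*sigma = 3*0.6238 = 1.8714

1.8714 mm


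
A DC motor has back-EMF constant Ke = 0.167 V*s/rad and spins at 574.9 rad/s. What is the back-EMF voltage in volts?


V_emf = Ke * omega = 0.167*574.9 = 96.0083

96.0083 V


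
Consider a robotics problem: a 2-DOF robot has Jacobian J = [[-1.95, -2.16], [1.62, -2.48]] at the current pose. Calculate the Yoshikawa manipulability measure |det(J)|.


det(J) = -1.95*-2.48 - (-2.16)*(1.62) = 8.3352
|det(J)| = 8.3352

8.3352


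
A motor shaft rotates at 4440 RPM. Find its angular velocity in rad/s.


omega = 4440 * 2*pi/60 = 464.9557

464.9557 rad/s


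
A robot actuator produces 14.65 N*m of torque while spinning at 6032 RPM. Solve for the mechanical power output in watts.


omega = 6032 * 2*pi/60 = 631.669563 rad/s
P = tau * omega = 14.65 * 631.669563 = 9253.9591

9253.9591 W


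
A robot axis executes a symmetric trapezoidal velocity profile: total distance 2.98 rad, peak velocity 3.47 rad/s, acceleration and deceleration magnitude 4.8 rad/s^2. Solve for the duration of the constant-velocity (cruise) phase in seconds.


t_acc = v/a = 0.722917 s, d_acc = v^2/(2a) = 1.254260 rad each
d_cruise = 2.98 - 2*1.254260 = 0.471480 rad
t_cruise = d_cruise/v = 0.471480/3.47 = 0.1359

0.1359 s


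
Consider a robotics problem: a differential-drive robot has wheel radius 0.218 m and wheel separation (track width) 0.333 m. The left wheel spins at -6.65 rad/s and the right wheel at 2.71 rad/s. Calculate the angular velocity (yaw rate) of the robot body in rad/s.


omega = r*(wR - wL)/L = 0.218*(2.71 - (-6.65))/0.333 = 6.1276

6.1276 rad/s


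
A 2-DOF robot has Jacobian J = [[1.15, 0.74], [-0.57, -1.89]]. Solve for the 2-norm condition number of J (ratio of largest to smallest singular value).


JJ^T eigenvalues: trace(JJ^T) = 5.7671, det(JJ^T) = det(J)^2 = 3.06845289
s_max^2 = (5.7671 + sqrt(20.98563085))/2 = 5.17405381
s_min^2 = (5.7671 - sqrt(20.98563085))/2 = 0.59304619
kappa = s_max/s_min = sqrt(5.17405381/0.59304619) = 2.9537

2.9537


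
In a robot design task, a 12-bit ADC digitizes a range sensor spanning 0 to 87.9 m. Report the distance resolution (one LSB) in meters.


res = range / 2^n = 87.9/2^12 = 87.9/4096 = 0.0215

0.0215 m


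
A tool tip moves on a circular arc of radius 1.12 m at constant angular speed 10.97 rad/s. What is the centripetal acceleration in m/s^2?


a_c = omega^2 * r = 10.97^2 * 1.12 = 134.7818

134.7818 m/s^2


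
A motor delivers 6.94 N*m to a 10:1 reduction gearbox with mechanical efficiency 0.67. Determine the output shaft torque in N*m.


tau_out = tau_in * N * eta = 6.94 * 10 * 0.67 = 46.4980

46.4980 N*m


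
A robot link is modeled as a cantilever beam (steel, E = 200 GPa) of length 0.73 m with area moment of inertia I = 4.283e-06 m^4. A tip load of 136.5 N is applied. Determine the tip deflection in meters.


delta = F*L^3/(3*E*I) = 136.5*0.73^3/(3*2.000e+11*4.283e-06)
      = 53.1008205/2569800 = 2.0663e-05

2.0663e-05 m


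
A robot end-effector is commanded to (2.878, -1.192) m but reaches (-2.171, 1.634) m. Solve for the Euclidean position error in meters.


dx = -2.171 - (2.878) = -5.0490, dy = 1.634 - (-1.192) = 2.8260
err = sqrt(25.492401 + 7.986276) = 5.7861

5.7861 m


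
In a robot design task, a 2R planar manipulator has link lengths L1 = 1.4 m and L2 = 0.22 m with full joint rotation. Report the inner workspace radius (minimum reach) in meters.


r_min = |L1 - L2| = |1.4 - 0.22| = 1.1800

1.1800 m


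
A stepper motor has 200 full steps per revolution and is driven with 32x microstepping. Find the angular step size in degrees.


step = 360/(200*32) = 360/6400 = 0.0563

0.0563 degrees


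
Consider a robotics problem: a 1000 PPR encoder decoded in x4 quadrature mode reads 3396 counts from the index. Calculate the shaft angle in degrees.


angle = counts * 360 / (PPR*4) = 3396 * 360 / 4000 = 305.6400

305.6400 degrees


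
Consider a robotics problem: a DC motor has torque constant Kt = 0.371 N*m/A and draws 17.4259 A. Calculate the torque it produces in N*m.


tau = Kt * I = 0.371*17.4259 = 6.4650

6.4650 N*m


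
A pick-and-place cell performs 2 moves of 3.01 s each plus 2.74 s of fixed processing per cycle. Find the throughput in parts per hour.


T_cycle = 2*3.01 + 2.74 = 8.7600 s
rate = 3600/T = 410.9589

410.9589 parts/hour


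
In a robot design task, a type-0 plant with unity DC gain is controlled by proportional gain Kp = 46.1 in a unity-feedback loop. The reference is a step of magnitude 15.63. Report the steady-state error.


e_ss = R/(1 + Kp) = 15.63/(1 + 46.1) = 15.63/47.1000 = 0.3318

0.3318


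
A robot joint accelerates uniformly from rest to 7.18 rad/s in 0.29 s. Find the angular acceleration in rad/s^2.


alpha = delta_omega / t = 7.18 / 0.29 = 24.7586

24.7586 rad/s^2


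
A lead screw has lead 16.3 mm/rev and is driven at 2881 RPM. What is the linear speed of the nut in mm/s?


v = lead * (RPM/60) = 16.3*2881/60 = 782.6717

782.6717 mm/s


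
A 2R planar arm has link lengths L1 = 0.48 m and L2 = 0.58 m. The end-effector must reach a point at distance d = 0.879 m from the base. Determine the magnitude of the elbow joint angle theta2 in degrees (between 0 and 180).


cos(th2) = (d^2 - L1^2 - L2^2)/(2*L1*L2) = (0.879^2 - 0.48^2 - 0.58^2)/(2*0.48*0.58) = 0.36968570
th2 = acos(0.36968570) = 68.3038 deg

68.3038 degrees


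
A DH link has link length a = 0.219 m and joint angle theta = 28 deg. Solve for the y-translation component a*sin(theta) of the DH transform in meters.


a*sin(theta) = 0.219*sin(28 deg) = 0.1028

0.1028 m


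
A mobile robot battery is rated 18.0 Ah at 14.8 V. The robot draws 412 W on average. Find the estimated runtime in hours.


E = 18.0*14.8 = 266.4000 Wh
t = E/P = 266.4000/412 = 0.6466

0.6466 hours


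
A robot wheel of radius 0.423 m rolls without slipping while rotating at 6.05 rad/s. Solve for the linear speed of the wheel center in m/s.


v = omega * r = 6.05 * 0.423 = 2.5591

2.5591 m/s


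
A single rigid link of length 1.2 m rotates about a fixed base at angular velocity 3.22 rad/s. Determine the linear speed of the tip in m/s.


v = L*omega = 1.2 * 3.22 = 3.8640

3.8640 m/s


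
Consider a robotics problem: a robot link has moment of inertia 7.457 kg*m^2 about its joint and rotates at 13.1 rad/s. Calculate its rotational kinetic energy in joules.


KE = (1/2)*I*omega^2 = 0.5*7.457*13.1^2 = 639.8479

639.8479 J


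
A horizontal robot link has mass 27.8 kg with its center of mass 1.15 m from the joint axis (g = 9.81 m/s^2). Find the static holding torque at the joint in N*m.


tau = m*g*L = 27.8 * 9.81 * 1.15 = 313.6257

313.6257 N*m


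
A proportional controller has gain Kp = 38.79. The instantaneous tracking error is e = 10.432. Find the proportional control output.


u_P = Kp * e = 38.79 * 10.432 = 404.6573

404.6573


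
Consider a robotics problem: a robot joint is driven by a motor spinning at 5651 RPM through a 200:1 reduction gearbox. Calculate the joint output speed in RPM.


omega_joint = omega_motor / N = 5651 / 200 = 28.2550

28.2550 RPM


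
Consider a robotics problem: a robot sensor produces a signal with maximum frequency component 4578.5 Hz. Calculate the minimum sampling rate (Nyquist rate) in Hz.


f_s,min = 2*f_max = 2*4578.5 = 9157.0000

9157.0000 Hz


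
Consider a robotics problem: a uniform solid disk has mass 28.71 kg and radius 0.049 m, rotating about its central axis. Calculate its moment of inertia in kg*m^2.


I = (1/2)*m*R^2 = 0.5*28.71*0.049^2 = 0.0345

0.0345 kg*m^2


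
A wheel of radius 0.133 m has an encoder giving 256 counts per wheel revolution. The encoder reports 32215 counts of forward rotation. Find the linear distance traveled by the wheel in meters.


revs = 32215/256 = 125.839844
d = revs * 2*pi*r = 125.839844 * 2*pi*0.133 = 105.1598

105.1598 m


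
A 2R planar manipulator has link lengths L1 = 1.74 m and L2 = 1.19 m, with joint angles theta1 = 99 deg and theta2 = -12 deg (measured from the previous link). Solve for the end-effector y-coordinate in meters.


y = L1*sin(th1) + L2*sin(th1+th2) = 1.74*sin(99 deg) + 1.19*sin(87 deg) = 2.9069

2.9069 m


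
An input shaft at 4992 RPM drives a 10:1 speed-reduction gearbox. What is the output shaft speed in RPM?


omega_out = omega_in / N = 4992 / 10 = 499.2000

499.2000 RPM


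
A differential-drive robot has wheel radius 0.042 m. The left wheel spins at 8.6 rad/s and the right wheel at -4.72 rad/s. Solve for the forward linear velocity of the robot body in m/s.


v = r*(wR + wL)/2 = 0.042*(-4.72 + 8.6)/2 = 0.0815

0.0815 m/s


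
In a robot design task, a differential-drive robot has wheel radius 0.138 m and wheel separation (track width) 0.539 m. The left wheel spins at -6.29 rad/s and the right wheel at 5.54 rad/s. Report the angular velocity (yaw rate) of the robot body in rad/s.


omega = r*(wR - wL)/L = 0.138*(5.54 - (-6.29))/0.539 = 3.0288

3.0288 rad/s


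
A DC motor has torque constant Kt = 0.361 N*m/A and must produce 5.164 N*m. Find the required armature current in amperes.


I = tau / Kt = 5.164/0.361 = 14.3047

14.3047 A


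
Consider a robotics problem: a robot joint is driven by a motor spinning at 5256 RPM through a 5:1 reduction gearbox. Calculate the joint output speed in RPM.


omega_joint = omega_motor / N = 5256 / 5 = 1051.2000

1051.2000 RPM


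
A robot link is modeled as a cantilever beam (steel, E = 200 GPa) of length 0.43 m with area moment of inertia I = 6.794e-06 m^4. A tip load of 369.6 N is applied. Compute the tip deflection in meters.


delta = F*L^3/(3*E*I) = 369.6*0.43^3/(3*2.000e+11*6.794e-06)
      = 29.3857872/4076400 = 7.2088e-06

7.2088e-06 m


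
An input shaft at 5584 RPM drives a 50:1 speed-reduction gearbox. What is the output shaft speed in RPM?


omega_out = omega_in / N = 5584 / 50 = 111.6800

111.6800 RPM


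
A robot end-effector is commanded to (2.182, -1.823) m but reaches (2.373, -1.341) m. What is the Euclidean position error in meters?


dx = 2.373 - (2.182) = 0.1910, dy = -1.341 - (-1.823) = 0.4820
err = sqrt(0.036481 + 0.232324) = 0.5185

0.5185 m


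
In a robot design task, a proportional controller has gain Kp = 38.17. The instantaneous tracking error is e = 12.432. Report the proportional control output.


u_P = Kp * e = 38.17 * 12.432 = 474.5294

474.5294


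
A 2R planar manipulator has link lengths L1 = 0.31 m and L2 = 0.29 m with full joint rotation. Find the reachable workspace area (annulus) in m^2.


r_max = L1 + L2 = 0.6000, r_min = |L1 - L2| = 0.0200
A = pi*(r_max^2 - r_min^2) = pi*(0.3600 - 0.0004) = 1.1297

1.1297 m^2


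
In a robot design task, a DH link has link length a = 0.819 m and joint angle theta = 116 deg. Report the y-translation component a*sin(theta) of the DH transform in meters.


a*sin(theta) = 0.819*sin(116 deg) = 0.7361

0.7361 m


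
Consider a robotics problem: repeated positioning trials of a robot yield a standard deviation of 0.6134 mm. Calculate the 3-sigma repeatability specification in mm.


repeatability = 3*sigma = 3*0.6134 = 1.8402

1.8402 mm


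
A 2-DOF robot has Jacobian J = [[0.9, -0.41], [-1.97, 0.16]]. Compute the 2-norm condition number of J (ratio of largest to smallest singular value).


JJ^T eigenvalues: trace(JJ^T) = 4.8846, det(JJ^T) = det(J)^2 = 0.44049769
s_max^2 = (4.8846 + sqrt(22.09732640))/2 = 4.79268967
s_min^2 = (4.8846 - sqrt(22.09732640))/2 = 0.09191033
kappa = s_max/s_min = sqrt(4.79268967/0.09191033) = 7.2212

7.2212


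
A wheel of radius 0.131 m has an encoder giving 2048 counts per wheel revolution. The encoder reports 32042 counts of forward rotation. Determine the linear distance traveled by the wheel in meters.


revs = 32042/2048 = 15.645508
d = revs * 2*pi*r = 15.645508 * 2*pi*0.131 = 12.8778

12.8778 m


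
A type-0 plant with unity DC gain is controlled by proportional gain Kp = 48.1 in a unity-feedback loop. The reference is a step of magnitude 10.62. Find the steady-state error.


e_ss = R/(1 + Kp) = 10.62/(1 + 48.1) = 10.62/49.1000 = 0.2163

0.2163


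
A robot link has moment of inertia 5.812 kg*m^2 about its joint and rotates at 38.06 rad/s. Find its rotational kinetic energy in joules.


KE = (1/2)*I*omega^2 = 0.5*5.812*38.06^2 = 4209.5258

4209.5258 J


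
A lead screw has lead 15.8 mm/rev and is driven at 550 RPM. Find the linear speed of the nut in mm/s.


v = lead * (RPM/60) = 15.8*550/60 = 144.8333

144.8333 mm/s


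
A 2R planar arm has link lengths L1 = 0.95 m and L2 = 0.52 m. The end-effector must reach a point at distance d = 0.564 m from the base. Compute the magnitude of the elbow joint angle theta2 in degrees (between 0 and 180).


cos(th2) = (d^2 - L1^2 - L2^2)/(2*L1*L2) = (0.564^2 - 0.95^2 - 0.52^2)/(2*0.95*0.52) = -0.86518623
th2 = acos(-0.86518623) = 149.9040 deg

149.9040 degrees


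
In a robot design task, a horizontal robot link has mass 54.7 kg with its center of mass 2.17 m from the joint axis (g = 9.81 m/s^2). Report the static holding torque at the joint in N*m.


tau = m*g*L = 54.7 * 9.81 * 2.17 = 1164.4372

1164.4372 N*m


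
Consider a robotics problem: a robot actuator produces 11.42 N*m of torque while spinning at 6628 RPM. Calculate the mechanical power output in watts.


omega = 6628 * 2*pi/60 = 694.082537 rad/s
P = tau * omega = 11.42 * 694.082537 = 7926.4226

7926.4226 W


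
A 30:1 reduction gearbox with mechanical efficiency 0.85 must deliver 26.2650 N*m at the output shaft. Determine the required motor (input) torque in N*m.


tau_in = tau_out / (N * eta) = 26.2650 / (30 * 0.85) = 1.0300

1.0300 N*m


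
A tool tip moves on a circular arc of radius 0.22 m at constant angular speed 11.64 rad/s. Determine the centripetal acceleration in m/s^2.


a_c = omega^2 * r = 11.64^2 * 0.22 = 29.8077

29.8077 m/s^2


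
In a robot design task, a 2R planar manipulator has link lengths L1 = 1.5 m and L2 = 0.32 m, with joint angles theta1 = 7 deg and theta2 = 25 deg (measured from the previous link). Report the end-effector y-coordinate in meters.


y = L1*sin(th1) + L2*sin(th1+th2) = 1.5*sin(7 deg) + 0.32*sin(32 deg) = 0.3524

0.3524 m


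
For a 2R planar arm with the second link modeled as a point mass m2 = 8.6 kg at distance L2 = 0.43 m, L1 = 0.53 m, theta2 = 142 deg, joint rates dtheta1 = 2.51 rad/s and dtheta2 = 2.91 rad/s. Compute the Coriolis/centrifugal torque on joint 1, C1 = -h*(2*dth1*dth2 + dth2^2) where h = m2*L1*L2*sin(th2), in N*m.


h = m2*L1*L2*sin(th2) = 8.6*0.53*0.43*sin(142 deg) = 1.206660
C1 = -h*(2*2.51*2.91 + 2.91^2) = -1.206660*23.0763 = -27.8452

-27.8452 N*m


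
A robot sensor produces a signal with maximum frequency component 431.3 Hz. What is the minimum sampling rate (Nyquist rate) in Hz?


f_s,min = 2*f_max = 2*431.3 = 862.6000

862.6000 Hz


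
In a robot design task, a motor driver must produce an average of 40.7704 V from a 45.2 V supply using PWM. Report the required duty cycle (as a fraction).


D = V_avg/V_supply = 40.7704/45.2 = 0.9020

0.9020


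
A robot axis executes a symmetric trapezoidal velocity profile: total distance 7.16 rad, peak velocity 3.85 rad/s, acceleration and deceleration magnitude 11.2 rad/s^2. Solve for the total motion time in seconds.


t_acc = v/a = 3.85/11.2 = 0.343750 s
d_acc = v^2/(2a) = 0.661719 rad (each ramp)
d_cruise = 7.16 - 2*0.661719 = 5.836562 rad
t_cruise = 5.836562/3.85 = 1.515990 s
t_total = 2*0.343750 + 1.515990 = 2.2035

2.2035 s


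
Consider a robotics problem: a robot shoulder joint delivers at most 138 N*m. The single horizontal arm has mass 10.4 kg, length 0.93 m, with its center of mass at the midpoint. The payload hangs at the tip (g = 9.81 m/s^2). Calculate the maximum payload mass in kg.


tau_arm = m_arm*g*(L/2) = 10.4*9.81*0.93/2 = 47.4412 N*m
tau_payload = tau_max - tau_arm = 138 - 47.4412 = 90.5588
m_payload = tau_payload / (g*L) = 90.5588 / (9.81*0.93) = 9.9261

9.9261 kg


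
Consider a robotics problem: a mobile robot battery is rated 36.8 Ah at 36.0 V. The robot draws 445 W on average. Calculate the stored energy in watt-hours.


E = capacity * V = 36.8*36.0 = 1324.8000

1324.8000 Wh


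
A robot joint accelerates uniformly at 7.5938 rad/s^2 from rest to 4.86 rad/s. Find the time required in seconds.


t = delta_omega / alpha = 4.86 / 7.5938 = 0.6400

0.6400 s


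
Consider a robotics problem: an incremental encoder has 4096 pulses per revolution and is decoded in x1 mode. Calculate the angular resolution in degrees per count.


resolution = 360 / (PPR * 1) = 360 / 4096 = 0.0879

0.0879 degrees


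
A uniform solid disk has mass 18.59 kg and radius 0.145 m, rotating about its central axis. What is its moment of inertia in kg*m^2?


I = (1/2)*m*R^2 = 0.5*18.59*0.145^2 = 0.1954

0.1954 kg*m^2


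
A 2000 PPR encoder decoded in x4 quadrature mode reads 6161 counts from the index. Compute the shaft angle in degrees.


angle = counts * 360 / (PPR*4) = 6161 * 360 / 8000 = 277.2450

277.2450 degrees


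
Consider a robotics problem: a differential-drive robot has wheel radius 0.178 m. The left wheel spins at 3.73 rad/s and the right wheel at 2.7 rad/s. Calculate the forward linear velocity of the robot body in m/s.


v = r*(wR + wL)/2 = 0.178*(2.7 + 3.73)/2 = 0.5723

0.5723 m/s


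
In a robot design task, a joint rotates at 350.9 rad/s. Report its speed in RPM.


RPM = 350.9 * 60/(2*pi) = 3350.8482

3350.8482 RPM


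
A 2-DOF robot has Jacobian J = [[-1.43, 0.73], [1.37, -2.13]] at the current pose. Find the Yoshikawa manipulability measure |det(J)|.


det(J) = -1.43*-2.13 - (0.73)*(1.37) = 2.0458
|det(J)| = 2.0458

2.0458


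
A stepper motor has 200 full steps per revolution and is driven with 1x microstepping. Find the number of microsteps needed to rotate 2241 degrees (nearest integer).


step_size = 360/(200*1) = 360/200 = 1.800000 deg
n = 2241/(360/200) = 2241*200/360 = 1245

1245 steps


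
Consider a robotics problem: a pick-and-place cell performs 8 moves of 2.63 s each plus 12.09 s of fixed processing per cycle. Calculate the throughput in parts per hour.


T_cycle = 8*2.63 + 12.09 = 33.1300 s
rate = 3600/T = 108.6628

108.6628 parts/hour


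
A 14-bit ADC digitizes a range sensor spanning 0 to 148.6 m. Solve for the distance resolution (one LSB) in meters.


res = range / 2^n = 148.6/2^14 = 148.6/16384 = 0.0091

0.0091 m


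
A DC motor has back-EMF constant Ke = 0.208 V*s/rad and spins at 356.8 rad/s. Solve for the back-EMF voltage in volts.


V_emf = Ke * omega = 0.208*356.8 = 74.2144

74.2144 V


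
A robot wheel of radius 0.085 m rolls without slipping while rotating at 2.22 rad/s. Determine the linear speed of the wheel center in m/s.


v = omega * r = 2.22 * 0.085 = 0.1887

0.1887 m/s


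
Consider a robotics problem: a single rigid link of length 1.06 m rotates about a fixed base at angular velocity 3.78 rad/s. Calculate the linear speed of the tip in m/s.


v = L*omega = 1.06 * 3.78 = 4.0068

4.0068 m/s


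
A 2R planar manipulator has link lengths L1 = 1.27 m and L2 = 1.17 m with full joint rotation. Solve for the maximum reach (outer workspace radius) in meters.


r_max = L1 + L2 = 1.27 + 1.17 = 2.4400

2.4400 m


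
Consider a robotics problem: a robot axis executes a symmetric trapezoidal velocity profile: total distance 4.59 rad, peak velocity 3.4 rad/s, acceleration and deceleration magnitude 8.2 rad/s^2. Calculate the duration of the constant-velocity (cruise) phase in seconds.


t_acc = v/a = 0.414634 s, d_acc = v^2/(2a) = 0.704878 rad each
d_cruise = 4.59 - 2*0.704878 = 3.180244 rad
t_cruise = d_cruise/v = 3.180244/3.4 = 0.9354

0.9354 s
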